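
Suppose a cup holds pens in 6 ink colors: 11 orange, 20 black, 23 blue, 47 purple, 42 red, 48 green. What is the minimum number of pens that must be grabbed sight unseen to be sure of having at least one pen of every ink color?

The hardest ink color to obtain is orange: we could draw every other pen first — 191 − 11 = 180 pens — without a single orange one.
The next draw must be orange, so 180 + 1 = 181.

181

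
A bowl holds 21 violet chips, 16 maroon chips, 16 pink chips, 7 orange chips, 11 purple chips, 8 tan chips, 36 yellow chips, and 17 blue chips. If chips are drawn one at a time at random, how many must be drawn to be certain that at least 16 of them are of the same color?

102

In the worst case we take at most 15 of each color, but all 7 orange, all 11 purple, and all 8 tan (fewer than 15), giving 15 + 15 + 15 + 7 + 11 + 8 + 15 + 15 = 101.
One more chip then forces some color to 16, so 101 + 1 = 102.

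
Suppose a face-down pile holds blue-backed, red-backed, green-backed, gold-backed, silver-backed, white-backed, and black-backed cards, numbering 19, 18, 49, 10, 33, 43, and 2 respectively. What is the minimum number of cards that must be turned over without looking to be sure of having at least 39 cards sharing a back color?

159

Treat the 7 back colors as pigeonholes.
In the worst case we take at most 38 of each back color, but all 19 blue-backed, all 18 red-backed, all 10 gold-backed, all 33 silver-backed, and all 2 black-backed (fewer than 38), giving 19 + 18 + 38 + 10 + 33 + 38 + 2 = 158.
One more card then forces some back color to 39, so 158 + 1 = 159.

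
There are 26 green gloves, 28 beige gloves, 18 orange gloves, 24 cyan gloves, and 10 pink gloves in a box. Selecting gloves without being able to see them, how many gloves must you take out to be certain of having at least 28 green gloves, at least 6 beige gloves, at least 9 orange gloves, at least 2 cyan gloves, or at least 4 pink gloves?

The worst case stops just short of every target: all 26 green, 5 beige, 8 orange, 1 cyan, 3 pink — 26 + 5 + 8 + 1 + 3 = 43 gloves.
One more glove must push some color to its target, so 43 + 1 = 44.

44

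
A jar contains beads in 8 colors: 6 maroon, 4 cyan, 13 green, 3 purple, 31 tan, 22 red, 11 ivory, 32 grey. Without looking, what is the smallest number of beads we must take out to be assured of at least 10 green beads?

119

The worst case draws every non-green bead first: 6 + 4 + 3 + 31 + 22 + 11 + 32 = 109.
The next 10 draws are then forced to be green, giving 109 + 10 = 119.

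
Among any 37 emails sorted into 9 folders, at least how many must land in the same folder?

5

If each of the 9 folders held at most 4, the total would be at most 9 × 4 = 36 < 37, a contradiction.
So at least one holds ⌈37/9⌉ = 5.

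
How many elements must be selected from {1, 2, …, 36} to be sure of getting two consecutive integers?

Partition {1, …, 36} into 18 pairs: {1,2}, {3,4}, …, {35,36}.
Choosing 18 integers — say the 18 even numbers 2, 4, …, 36 — takes one from each pair and avoids the property.
Choosing 19 forces two into the same pair by pigeonhole, and those are consecutive. So 19.

19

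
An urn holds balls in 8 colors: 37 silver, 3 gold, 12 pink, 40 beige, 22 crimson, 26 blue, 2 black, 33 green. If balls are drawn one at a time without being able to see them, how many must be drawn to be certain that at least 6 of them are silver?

144

The worst case draws every non-silver ball first: 3 + 12 + 40 + 22 + 26 + 2 + 33 = 138.
The next 6 draws are then forced to be silver, giving 138 + 6 = 144.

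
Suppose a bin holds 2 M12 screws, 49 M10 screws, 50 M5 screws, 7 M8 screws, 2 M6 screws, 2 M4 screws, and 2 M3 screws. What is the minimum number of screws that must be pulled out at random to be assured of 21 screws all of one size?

56

In the worst case we take at most 20 of each size, but all 2 M12, all 7 M8, all 2 M6, all 2 M4, and all 2 M3 (fewer than 20), giving 2 + 20 + 20 + 7 + 2 + 2 + 2 = 55.
One more screw then forces some size to 21, so 55 + 1 = 56.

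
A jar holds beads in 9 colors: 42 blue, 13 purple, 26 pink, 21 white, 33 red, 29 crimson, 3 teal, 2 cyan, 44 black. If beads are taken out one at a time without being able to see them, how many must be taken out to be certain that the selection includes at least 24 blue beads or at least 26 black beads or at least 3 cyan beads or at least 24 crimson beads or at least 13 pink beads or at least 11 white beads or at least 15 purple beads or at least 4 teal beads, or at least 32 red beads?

Each of the 9 colors has its own threshold; avoid all of them simultaneously.
The worst case stops just short of every target: 23 blue, all 13 purple, 12 pink, 10 white, 31 red, 23 crimson, 3 teal, 2 cyan, 25 black — 23 + 13 + 12 + 10 + 31 + 23 + 3 + 2 + 25 = 142 beads.
One more bead must push some color to its target, so 142 + 1 = 143.

143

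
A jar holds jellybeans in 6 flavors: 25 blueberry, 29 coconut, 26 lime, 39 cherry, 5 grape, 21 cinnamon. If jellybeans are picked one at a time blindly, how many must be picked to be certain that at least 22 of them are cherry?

128

The worst case draws every non-cherry jellybean first: 25 + 29 + 26 + 5 + 21 = 106.
The next 22 draws are then forced to be cherry, giving 106 + 22 = 128.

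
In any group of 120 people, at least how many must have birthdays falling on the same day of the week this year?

18

There are 7 days of the week, which serve as the pigeonholes.
If each of the 7 days of the week held at most 17, the total would be at most 7 × 17 = 119 < 120, a contradiction.
So at least one holds ⌈120/7⌉ = 18.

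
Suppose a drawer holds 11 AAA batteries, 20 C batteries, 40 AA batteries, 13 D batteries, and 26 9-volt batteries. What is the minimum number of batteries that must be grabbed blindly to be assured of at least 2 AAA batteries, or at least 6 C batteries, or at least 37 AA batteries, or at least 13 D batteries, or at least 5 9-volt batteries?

59

Each of the 5 types has its own threshold; avoid all of them simultaneously.
The worst case stops just short of every target: 1 AAA, 5 C, 36 AA, 12 D, 4 9-volt — 1 + 5 + 36 + 12 + 4 = 58 batteries.
One more battery must push some type to its target, so 58 + 1 = 59.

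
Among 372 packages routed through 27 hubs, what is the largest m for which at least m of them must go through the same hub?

The 372 packages fall into 27 hubs.
If each of the 27 hubs held at most 13, the total would be at most 27 × 13 = 351 < 372, a contradiction.
So at least one holds ⌈372/27⌉ = 14.

14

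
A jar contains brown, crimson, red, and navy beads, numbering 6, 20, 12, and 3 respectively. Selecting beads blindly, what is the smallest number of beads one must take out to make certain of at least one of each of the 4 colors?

The hardest color to obtain is navy: we could draw every other bead first — 41 − 3 = 38 beads — without a single navy one.
The next draw must be navy, so 38 + 1 = 39.

39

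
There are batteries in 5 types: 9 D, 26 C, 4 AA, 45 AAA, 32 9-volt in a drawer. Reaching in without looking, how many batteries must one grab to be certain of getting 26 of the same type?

Treat the 5 types as pigeonholes.
In the worst case we take at most 25 of each type, but all 9 D and all 4 AA (fewer than 25), giving 9 + 25 + 4 + 25 + 25 = 88.
One more battery then forces some type to 26, so 88 + 1 = 89.

89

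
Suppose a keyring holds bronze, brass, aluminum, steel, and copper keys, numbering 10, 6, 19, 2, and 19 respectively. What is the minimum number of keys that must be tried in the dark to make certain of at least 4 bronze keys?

50

To avoid bronze keys as long as possible, exhaust the other 4 types first.
The worst case draws every non-bronze key first: 6 + 19 + 2 + 19 = 46.
The next 4 draws are then forced to be bronze, giving 46 + 4 = 50.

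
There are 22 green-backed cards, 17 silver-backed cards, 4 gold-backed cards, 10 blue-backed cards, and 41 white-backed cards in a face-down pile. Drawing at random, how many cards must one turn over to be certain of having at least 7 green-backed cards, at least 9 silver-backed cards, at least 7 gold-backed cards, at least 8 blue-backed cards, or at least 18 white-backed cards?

The worst case stops just short of every target: 6 green-backed, 8 silver-backed, all 4 gold-backed, 7 blue-backed, 17 white-backed — 6 + 8 + 4 + 7 + 17 = 42 cards.
One more card must push some back color to its target, so 42 + 1 = 43.

43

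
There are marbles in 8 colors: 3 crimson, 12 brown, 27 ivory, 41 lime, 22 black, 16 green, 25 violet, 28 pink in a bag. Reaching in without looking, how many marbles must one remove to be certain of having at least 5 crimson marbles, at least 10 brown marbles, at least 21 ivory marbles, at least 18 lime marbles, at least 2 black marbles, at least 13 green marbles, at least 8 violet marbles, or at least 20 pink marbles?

The worst case stops just short of every target: all 3 crimson, 9 brown, 20 ivory, 17 lime, 1 black, 12 green, 7 violet, 19 pink — 3 + 9 + 20 + 17 + 1 + 12 + 7 + 19 = 88 marbles.
One more marble must push some color to its target, so 88 + 1 = 89.

89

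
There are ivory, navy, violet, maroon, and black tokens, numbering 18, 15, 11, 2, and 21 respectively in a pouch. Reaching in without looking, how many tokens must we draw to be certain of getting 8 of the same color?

31

Treat the 5 colors as pigeonholes.
In the worst case we take at most 7 of each color, but all 2 maroon (fewer than 7), giving 7 + 7 + 7 + 2 + 7 = 30.
One more token then forces some color to 8, so 30 + 1 = 31.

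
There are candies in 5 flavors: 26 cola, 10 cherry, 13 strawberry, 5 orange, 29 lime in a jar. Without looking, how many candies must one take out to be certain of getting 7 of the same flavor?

In the worst case we take at most 6 of each flavor, but all 5 orange (fewer than 6), giving 6 + 6 + 6 + 5 + 6 = 29.
One more candy then forces some flavor to 7, so 29 + 1 = 30.

30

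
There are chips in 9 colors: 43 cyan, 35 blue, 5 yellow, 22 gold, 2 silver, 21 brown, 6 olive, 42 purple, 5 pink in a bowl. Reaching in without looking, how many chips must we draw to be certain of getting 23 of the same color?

128

Treat the 9 colors as pigeonholes.
In the worst case we take at most 22 of each color, but all 5 yellow, all 2 silver, all 21 brown, all 6 olive, and all 5 pink (fewer than 22), giving 22 + 22 + 5 + 22 + 2 + 21 + 6 + 22 + 5 = 127.
One more chip then forces some color to 23, so 127 + 1 = 128.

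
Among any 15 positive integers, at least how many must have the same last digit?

There are 10 possible last digits, which serve as the pigeonholes.
If each of the 10 possible last digits held at most 1, the total would be at most 10 × 1 = 10 < 15, a contradiction.
So at least one holds ⌈15/10⌉ = 2.

2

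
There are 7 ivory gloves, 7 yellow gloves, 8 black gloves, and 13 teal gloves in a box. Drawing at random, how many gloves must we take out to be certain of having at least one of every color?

29

The hardest color to obtain is ivory: we could draw every other glove first — 35 − 7 = 28 gloves — without a single ivory one.
The next draw must be ivory, so 28 + 1 = 29.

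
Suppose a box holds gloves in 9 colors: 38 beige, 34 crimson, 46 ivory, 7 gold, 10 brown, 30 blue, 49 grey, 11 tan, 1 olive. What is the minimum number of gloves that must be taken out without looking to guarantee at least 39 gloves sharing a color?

208

In the worst case we take at most 38 of each color, but all 34 crimson, all 7 gold, all 10 brown, all 30 blue, all 11 tan, and all 1 olive (fewer than 38), giving 38 + 34 + 38 + 7 + 10 + 30 + 38 + 11 + 1 = 207.
One more glove then forces some color to 39, so 207 + 1 = 208.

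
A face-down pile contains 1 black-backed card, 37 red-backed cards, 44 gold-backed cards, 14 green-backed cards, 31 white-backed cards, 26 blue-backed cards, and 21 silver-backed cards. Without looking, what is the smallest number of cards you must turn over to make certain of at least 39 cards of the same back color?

169

In the worst case we take at most 38 of each back color, but all 1 black-backed, all 37 red-backed, all 14 green-backed, all 31 white-backed, all 26 blue-backed, and all 21 silver-backed (fewer than 38), giving 1 + 37 + 38 + 14 + 31 + 26 + 21 = 168.
One more card then forces some back color to 39, so 168 + 1 = 169.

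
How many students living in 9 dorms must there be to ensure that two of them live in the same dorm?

There are 9 dorms acting as pigeonholes.
With 9 students we could place one in each, avoiding any repeat.
One more forces some class to hold 2, so 9 + 1 = 10.

10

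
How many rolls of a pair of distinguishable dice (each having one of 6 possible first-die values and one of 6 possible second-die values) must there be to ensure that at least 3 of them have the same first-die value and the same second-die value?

There are 6 × 6 = 36 (first-die value, second-die value) combinations acting as pigeonholes.
With 36 × 2 = 72 rolls of a pair of distinguishable dice we could place exactly 2 in each, with no (first-die value, second-die value) pair reaching 3.
One more forces some (first-die value, second-die value) pair to hold 3, so 72 + 1 = 73.

73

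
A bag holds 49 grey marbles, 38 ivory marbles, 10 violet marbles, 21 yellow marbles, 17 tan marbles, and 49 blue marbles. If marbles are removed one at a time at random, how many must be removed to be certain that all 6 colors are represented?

The hardest color to obtain is violet: we could draw every other marble first — 184 − 10 = 174 marbles — without a single violet one.
The next draw must be violet, so 174 + 1 = 175.

175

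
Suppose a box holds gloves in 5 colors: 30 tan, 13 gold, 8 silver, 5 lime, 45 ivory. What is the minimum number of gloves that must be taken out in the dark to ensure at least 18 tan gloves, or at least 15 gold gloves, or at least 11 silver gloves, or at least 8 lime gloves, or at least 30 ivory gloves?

The worst case stops just short of every target: 17 tan, all 13 gold, all 8 silver, all 5 lime, 29 ivory — 17 + 13 + 8 + 5 + 29 = 72 gloves.
One more glove must push some color to its target, so 72 + 1 = 73.

73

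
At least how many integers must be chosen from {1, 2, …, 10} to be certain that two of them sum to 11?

6

Partition {1, …, 10} into 5 pairs: {1,10}, {2,9}, …, {5,6}.
Choosing 5 integers — say the integers 1 through 5 — takes one from each pair and avoids the property.
Choosing 6 forces two into the same pair by pigeonhole, and those sum to 11. So 6.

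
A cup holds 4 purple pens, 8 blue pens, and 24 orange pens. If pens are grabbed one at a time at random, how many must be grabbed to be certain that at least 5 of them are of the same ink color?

13

Treat the 3 ink colors as pigeonholes.
The worst case takes 4 pens of each ink color without reaching 5 of any: 3 × 4 = 12.
The next pen must bring some ink color to 5, so 12 + 1 = 13.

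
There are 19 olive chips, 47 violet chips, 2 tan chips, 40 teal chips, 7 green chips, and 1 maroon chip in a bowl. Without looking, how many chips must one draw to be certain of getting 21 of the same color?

70

In the worst case we take at most 20 of each color, but all 19 olive, all 2 tan, all 7 green, and all 1 maroon (fewer than 20), giving 19 + 20 + 2 + 20 + 7 + 1 = 69.
One more chip then forces some color to 21, so 69 + 1 = 70.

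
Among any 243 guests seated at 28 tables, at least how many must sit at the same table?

If each of the 28 tables held at most 8, the total would be at most 28 × 8 = 224 < 243, a contradiction.
So at least one holds ⌈243/28⌉ = 9.

9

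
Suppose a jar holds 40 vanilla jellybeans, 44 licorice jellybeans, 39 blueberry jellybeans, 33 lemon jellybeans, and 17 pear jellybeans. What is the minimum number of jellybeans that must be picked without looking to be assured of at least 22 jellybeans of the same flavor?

Treat the 5 flavors as pigeonholes.
In the worst case we take at most 21 of each flavor, but all 17 pear (fewer than 21), giving 21 + 21 + 21 + 21 + 17 = 101.
One more jellybean then forces some flavor to 22, so 101 + 1 = 102.

102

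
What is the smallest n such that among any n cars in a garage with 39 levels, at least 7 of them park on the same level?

235

There are 39 levels acting as pigeonholes.
With 39 × 6 = 234 cars we could place exactly 6 in each, with no class reaching 7.
One more forces some class to hold 7, so 234 + 1 = 235.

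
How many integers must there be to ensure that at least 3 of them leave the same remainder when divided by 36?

73

There are 36 residue classes modulo 36 acting as pigeonholes.
With 36 × 2 = 72 integers we could place exactly 2 in each, with no class reaching 3.
One more forces some class to hold 3, so 72 + 1 = 73.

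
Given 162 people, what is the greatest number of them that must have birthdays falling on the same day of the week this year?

24

The 162 people fall into 7 days of the week.
If each of the 7 days of the week held at most 23, the total would be at most 7 × 23 = 161 < 162, a contradiction.
So at least one holds ⌈162/7⌉ = 24.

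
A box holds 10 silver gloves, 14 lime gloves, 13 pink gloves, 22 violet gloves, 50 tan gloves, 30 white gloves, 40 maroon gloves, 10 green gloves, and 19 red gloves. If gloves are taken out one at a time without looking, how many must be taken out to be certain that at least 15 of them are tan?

173

The worst case draws every non-tan glove first: 10 + 14 + 13 + 22 + 30 + 40 + 10 + 19 = 158.
The next 15 draws are then forced to be tan, giving 158 + 15 = 173.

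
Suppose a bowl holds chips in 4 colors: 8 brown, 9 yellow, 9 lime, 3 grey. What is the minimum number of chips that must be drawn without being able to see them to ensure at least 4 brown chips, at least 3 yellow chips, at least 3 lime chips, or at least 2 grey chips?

The worst case stops just short of every target: 3 brown, 2 yellow, 2 lime, 1 grey — 3 + 2 + 2 + 1 = 8 chips.
One more chip must push some color to its target, so 8 + 1 = 9.

9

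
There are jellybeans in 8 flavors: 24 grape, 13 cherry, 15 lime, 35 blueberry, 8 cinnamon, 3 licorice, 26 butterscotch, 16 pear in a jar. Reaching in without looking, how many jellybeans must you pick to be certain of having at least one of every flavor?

138

The hardest flavor to obtain is licorice: we could draw every other jellybean first — 140 − 3 = 137 jellybeans — without a single licorice one.
The next draw must be licorice, so 137 + 1 = 138.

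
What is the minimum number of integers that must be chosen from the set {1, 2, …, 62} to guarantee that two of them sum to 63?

Partition {1, …, 62} into 31 pairs: {1,62}, {2,61}, …, {31,32}.
Choosing 31 integers — say the integers 1 through 31 — takes one from each pair and avoids the property.
Choosing 32 forces two into the same pair by pigeonhole, and those sum to 63. So 32.

32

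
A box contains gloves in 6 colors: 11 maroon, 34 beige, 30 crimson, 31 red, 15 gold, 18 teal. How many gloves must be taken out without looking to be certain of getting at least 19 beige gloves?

The worst case draws every non-beige glove first: 11 + 30 + 31 + 15 + 18 = 105.
The next 19 draws are then forced to be beige, giving 105 + 19 = 124.

124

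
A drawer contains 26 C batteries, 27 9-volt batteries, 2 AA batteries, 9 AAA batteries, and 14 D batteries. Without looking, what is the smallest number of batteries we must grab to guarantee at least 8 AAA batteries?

The worst case draws every non-AAA battery first: 26 + 27 + 2 + 14 = 69.
The next 8 draws are then forced to be AAA, giving 69 + 8 = 77.

77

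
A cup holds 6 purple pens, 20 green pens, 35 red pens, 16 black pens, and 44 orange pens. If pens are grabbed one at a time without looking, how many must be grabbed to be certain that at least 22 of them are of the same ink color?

In the worst case we take at most 21 of each ink color, but all 6 purple, all 20 green, and all 16 black (fewer than 21), giving 6 + 20 + 21 + 16 + 21 = 84.
One more pen then forces some ink color to 22, so 84 + 1 = 85.

85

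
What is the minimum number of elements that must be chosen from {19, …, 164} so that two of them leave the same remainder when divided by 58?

59

Use the pigeonhole principle on residue classes: group the integers by remainder mod 58; there are 58 residue classes, each nonempty in this range.
Choosing one from each class (58 integers) avoids any shared remainder.
One more choice must repeat a class, so two differ by a multiple of 58. Hence 58 + 1 = 59.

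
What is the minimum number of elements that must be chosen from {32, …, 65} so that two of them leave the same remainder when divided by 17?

18

Group the integers by remainder mod 17; there are 17 residue classes, each nonempty in this range.
Choosing one from each class (17 integers) avoids any shared remainder.
One more choice must repeat a class, so two differ by a multiple of 17. Hence 17 + 1 = 18.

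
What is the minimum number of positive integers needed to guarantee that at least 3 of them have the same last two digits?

201

There are 100 possible two-digit endings acting as pigeonholes.
With 100 × 2 = 200 positive integers we could place exactly 2 in each, with no class reaching 3.
One more forces some class to hold 3, so 200 + 1 = 201.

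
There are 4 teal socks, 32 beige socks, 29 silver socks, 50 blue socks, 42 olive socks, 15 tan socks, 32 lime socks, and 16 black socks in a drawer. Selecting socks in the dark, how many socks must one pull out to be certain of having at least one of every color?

The hardest color to obtain is teal: we could draw every other sock first — 220 − 4 = 216 socks — without a single teal one.
The next draw must be teal, so 216 + 1 = 217.

217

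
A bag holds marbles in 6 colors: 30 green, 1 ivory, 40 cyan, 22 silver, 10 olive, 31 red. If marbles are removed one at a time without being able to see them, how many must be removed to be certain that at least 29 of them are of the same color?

In the worst case we take at most 28 of each color, but all 1 ivory, all 22 silver, and all 10 olive (fewer than 28), giving 28 + 1 + 28 + 22 + 10 + 28 = 117.
One more marble then forces some color to 29, so 117 + 1 = 118.

118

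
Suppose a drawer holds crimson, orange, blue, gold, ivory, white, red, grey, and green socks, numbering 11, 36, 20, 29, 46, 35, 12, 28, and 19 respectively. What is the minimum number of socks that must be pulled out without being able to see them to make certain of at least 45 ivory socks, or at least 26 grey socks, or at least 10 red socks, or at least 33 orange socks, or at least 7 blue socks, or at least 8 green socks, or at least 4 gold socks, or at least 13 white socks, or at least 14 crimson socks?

150

The worst case stops just short of every target: all 11 crimson, 32 orange, 6 blue, 3 gold, 44 ivory, 12 white, 9 red, 25 grey, 7 green — 11 + 32 + 6 + 3 + 44 + 12 + 9 + 25 + 7 = 149 socks.
One more sock must push some color to its target, so 149 + 1 = 150.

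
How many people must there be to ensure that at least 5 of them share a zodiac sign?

49

There are 12 zodiac signs acting as pigeonholes.
With 12 × 4 = 48 people we could place exactly 4 in each, with no class reaching 5.
One more forces some class to hold 5, so 48 + 1 = 49.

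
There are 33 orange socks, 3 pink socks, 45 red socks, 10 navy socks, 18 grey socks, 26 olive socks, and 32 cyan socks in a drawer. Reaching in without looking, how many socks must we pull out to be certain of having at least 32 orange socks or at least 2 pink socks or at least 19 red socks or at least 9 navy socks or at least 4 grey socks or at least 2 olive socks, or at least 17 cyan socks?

The worst case stops just short of every target: 31 orange, 1 pink, 18 red, 8 navy, 3 grey, 1 olive, 16 cyan — 31 + 1 + 18 + 8 + 3 + 1 + 16 = 78 socks.
One more sock must push some color to its target, so 78 + 1 = 79.

79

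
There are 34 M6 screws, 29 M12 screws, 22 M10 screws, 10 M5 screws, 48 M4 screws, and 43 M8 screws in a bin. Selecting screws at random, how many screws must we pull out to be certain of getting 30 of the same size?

149

In the worst case we take at most 29 of each size, but all 22 M10 and all 10 M5 (fewer than 29), giving 29 + 29 + 22 + 10 + 29 + 29 = 148.
One more screw then forces some size to 30, so 148 + 1 = 149.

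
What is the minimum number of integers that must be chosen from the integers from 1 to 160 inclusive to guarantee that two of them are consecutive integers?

Partition {1, …, 160} into 80 pairs: {1,2}, {3,4}, …, {159,160}.
Choosing 80 integers — say the 80 even numbers 2, 4, …, 160 — takes one from each pair and avoids the property.
Choosing 81 forces two into the same pair by pigeonhole, and those are consecutive. So 81.

81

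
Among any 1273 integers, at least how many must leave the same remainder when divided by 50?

26

The 1273 integers fall into 50 residue classes modulo 50.
If each of the 50 residue classes modulo 50 held at most 25, the total would be at most 50 × 25 = 1250 < 1273, a contradiction.
So at least one holds ⌈1273/50⌉ = 26.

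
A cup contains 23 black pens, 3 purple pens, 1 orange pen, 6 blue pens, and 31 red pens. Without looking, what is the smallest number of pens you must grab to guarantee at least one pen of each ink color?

64

The hardest ink color to obtain is orange: we could draw every other pen first — 64 − 1 = 63 pens — without a single orange one.
The next draw must be orange, so 63 + 1 = 64.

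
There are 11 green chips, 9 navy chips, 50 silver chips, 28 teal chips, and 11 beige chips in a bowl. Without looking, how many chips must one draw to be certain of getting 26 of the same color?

82

In the worst case we take at most 25 of each color, but all 11 green, all 9 navy, and all 11 beige (fewer than 25), giving 11 + 9 + 25 + 25 + 11 = 81.
One more chip then forces some color to 26, so 81 + 1 = 82.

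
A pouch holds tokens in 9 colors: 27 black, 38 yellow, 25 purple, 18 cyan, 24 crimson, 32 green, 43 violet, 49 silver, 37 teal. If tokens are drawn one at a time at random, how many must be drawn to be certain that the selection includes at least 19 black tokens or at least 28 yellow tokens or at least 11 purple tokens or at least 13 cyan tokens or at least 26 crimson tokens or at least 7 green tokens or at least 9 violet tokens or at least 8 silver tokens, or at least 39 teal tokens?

The worst case stops just short of every target: 18 black, 27 yellow, 10 purple, 12 cyan, all 24 crimson, 6 green, 8 violet, 7 silver, all 37 teal — 18 + 27 + 10 + 12 + 24 + 6 + 8 + 7 + 37 = 149 tokens.
One more token must push some color to its target, so 149 + 1 = 150.

150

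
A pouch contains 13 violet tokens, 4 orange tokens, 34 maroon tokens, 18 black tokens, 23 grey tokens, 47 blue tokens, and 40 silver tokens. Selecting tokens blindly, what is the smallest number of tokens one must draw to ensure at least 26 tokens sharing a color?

134

In the worst case we take at most 25 of each color, but all 13 violet, all 4 orange, all 18 black, and all 23 grey (fewer than 25), giving 13 + 4 + 25 + 18 + 23 + 25 + 25 = 133.
One more token then forces some color to 26, so 133 + 1 = 134.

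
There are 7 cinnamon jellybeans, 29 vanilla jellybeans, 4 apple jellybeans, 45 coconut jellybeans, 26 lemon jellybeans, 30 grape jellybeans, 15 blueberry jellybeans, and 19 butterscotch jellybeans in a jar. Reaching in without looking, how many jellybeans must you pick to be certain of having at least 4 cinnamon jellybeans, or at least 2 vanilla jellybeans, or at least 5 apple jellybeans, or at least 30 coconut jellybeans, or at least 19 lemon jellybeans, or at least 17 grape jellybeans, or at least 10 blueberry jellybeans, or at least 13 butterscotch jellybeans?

Each of the 8 flavors has its own threshold; avoid all of them simultaneously.
The worst case stops just short of every target: 3 cinnamon, 1 vanilla, 4 apple, 29 coconut, 18 lemon, 16 grape, 9 blueberry, 12 butterscotch — 3 + 1 + 4 + 29 + 18 + 16 + 9 + 12 = 92 jellybeans.
One more jellybean must push some flavor to its target, so 92 + 1 = 93.

93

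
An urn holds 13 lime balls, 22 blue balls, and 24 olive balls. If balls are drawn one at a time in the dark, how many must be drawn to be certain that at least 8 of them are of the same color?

Treat the 3 colors as pigeonholes.
The worst case takes 7 balls of each color without reaching 8 of any: 3 × 7 = 21.
The next ball must bring some color to 8, so 21 + 1 = 22.

22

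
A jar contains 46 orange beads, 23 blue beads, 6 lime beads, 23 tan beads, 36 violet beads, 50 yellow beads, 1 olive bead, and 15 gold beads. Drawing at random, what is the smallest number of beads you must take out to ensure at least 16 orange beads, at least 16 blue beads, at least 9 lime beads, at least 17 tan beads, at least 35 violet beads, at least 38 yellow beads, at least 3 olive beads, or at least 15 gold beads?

139

Each of the 8 colors has its own threshold; avoid all of them simultaneously.
The worst case stops just short of every target: 15 orange, 15 blue, all 6 lime, 16 tan, 34 violet, 37 yellow, all 1 olive, 14 gold — 15 + 15 + 6 + 16 + 34 + 37 + 1 + 14 = 138 beads.
One more bead must push some color to its target, so 138 + 1 = 139.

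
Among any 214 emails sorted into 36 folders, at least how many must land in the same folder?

6

The 214 emails fall into 36 folders.
If each of the 36 folders held at most 5, the total would be at most 36 × 5 = 180 < 214, a contradiction.
So at least one holds ⌈214/36⌉ = 6.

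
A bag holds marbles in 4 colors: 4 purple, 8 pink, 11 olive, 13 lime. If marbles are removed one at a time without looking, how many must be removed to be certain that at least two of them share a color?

5

Treat the 4 colors as pigeonholes.
The worst case takes 1 marble of each color without reaching 2 of any: 4 × 1 = 4.
The next marble must bring some color to 2, so 4 + 1 = 5.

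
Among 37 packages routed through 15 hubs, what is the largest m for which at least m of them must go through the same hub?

3

The 37 packages fall into 15 hubs.
If each of the 15 hubs held at most 2, the total would be at most 15 × 2 = 30 < 37, a contradiction.
So at least one holds ⌈37/15⌉ = 3.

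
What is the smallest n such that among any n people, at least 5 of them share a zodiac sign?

There are 12 zodiac signs acting as pigeonholes.
With 12 × 4 = 48 people we could place exactly 4 in each, with no class reaching 5.
One more forces some class to hold 5, so 48 + 1 = 49.

49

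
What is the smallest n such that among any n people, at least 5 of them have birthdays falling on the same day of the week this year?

29

There are 7 days of the week acting as pigeonholes.
With 7 × 4 = 28 people we could place exactly 4 in each, with no class reaching 5.
One more forces some class to hold 5, so 28 + 1 = 29.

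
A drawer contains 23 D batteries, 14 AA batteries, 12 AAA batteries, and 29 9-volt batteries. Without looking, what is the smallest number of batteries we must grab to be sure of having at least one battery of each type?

The hardest type to obtain is AAA: we could draw every other battery first — 78 − 12 = 66 batteries — without a single AAA one.
The next draw must be AAA, so 66 + 1 = 67.

67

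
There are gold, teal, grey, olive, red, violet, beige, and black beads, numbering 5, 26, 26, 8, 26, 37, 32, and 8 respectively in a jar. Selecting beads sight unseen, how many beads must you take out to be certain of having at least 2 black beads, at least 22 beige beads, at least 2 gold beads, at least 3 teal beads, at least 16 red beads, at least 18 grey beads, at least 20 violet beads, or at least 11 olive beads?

85

Each of the 8 colors has its own threshold; avoid all of them simultaneously.
The worst case stops just short of every target: 1 gold, 2 teal, 17 grey, all 8 olive, 15 red, 19 violet, 21 beige, 1 black — 1 + 2 + 17 + 8 + 15 + 19 + 21 + 1 = 84 beads.
One more bead must push some color to its target, so 84 + 1 = 85.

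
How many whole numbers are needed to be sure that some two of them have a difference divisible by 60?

Use the pigeonhole principle on residue classes: two integers differ by a multiple of 60 exactly when they share a remainder mod 60.
There are 60 residue classes mod 60, so 60 integers can all lie in distinct classes.
One more integer must repeat a residue, giving a difference divisible by 60. So n = 60 + 1 = 61.

61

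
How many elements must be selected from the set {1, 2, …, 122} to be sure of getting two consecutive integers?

62

Partition {1, …, 122} into 61 pairs: {1,2}, {3,4}, …, {121,122}.
Choosing 61 integers — say the 61 even numbers 2, 4, …, 122 — takes one from each pair and avoids the property.
Choosing 62 forces two into the same pair by pigeonhole, and those are consecutive. So 62.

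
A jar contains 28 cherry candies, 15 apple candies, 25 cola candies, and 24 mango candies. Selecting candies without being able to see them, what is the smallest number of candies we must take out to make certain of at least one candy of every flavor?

The hardest flavor to obtain is apple: we could draw every other candy first — 92 − 15 = 77 candies — without a single apple one.
The next draw must be apple, so 77 + 1 = 78.

78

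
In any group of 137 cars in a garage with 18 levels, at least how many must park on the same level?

8

If each of the 18 levels held at most 7, the total would be at most 18 × 7 = 126 < 137, a contradiction.
So at least one holds ⌈137/18⌉ = 8.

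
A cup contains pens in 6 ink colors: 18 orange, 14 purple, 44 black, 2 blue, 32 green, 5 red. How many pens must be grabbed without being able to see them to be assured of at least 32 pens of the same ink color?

In the worst case we take at most 31 of each ink color, but all 18 orange, all 14 purple, all 2 blue, and all 5 red (fewer than 31), giving 18 + 14 + 31 + 2 + 31 + 5 = 101.
One more pen then forces some ink color to 32, so 101 + 1 = 102.

102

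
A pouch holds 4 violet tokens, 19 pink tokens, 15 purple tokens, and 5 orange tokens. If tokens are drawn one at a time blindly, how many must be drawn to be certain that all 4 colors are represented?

40

The hardest color to obtain is violet: we could draw every other token first — 43 − 4 = 39 tokens — without a single violet one.
The next draw must be violet, so 39 + 1 = 40.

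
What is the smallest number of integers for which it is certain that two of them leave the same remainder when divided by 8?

9

There are 8 residue classes modulo 8 acting as pigeonholes.
With 8 integers we could place one in each, avoiding any repeat.
One more forces some class to hold 2, so 8 + 1 = 9.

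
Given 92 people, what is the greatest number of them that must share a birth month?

If each of the 12 months of the year held at most 7, the total would be at most 12 × 7 = 84 < 92, a contradiction.
So at least one holds ⌈92/12⌉ = 8.

8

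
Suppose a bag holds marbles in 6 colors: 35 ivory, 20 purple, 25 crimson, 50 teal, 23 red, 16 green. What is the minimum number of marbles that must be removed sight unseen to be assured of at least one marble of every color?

154

The hardest color to obtain is green: we could draw every other marble first — 169 − 16 = 153 marbles — without a single green one.
The next draw must be green, so 153 + 1 = 154.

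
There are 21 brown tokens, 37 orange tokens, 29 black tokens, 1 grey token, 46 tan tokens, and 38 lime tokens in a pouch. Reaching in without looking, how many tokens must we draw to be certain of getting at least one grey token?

To avoid grey tokens as long as possible, exhaust the other 5 colors first.
The worst case draws every non-grey token first: 21 + 37 + 29 + 46 + 38 = 171.
The next draw is then forced to be grey, giving 171 + 1 = 172.

172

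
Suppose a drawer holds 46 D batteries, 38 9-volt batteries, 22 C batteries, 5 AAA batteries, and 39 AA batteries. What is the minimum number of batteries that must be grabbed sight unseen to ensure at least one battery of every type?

The hardest type to obtain is AAA: we could draw every other battery first — 150 − 5 = 145 batteries — without a single AAA one.
The next draw must be AAA, so 145 + 1 = 146.

146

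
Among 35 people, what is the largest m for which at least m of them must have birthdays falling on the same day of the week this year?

5

There are 7 days of the week, which serve as the pigeonholes.
If each of the 7 days of the week held at most 4, the total would be at most 7 × 4 = 28 < 35, a contradiction.
So at least one holds ⌈35/7⌉ = 5.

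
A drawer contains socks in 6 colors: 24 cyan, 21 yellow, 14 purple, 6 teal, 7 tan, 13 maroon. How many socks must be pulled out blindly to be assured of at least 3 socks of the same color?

13

Treat the 6 colors as pigeonholes.
The worst case takes 2 socks of each color without reaching 3 of any: 6 × 2 = 12.
The next sock must bring some color to 3, so 12 + 1 = 13.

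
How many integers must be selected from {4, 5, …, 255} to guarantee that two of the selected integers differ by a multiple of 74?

Group the integers by remainder mod 74; there are 74 residue classes, each nonempty in this range.
Choosing one from each class (74 integers) avoids any shared remainder.
One more choice must repeat a class, so two differ by a multiple of 74. Hence 74 + 1 = 75.

75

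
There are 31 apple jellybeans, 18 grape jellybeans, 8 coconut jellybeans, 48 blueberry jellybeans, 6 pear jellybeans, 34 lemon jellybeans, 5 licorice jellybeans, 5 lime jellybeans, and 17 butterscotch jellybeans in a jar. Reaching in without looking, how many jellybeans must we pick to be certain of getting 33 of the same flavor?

155

In the worst case we take at most 32 of each flavor, but all 31 apple, all 18 grape, all 8 coconut, all 6 pear, all 5 licorice, all 5 lime, and all 17 butterscotch (fewer than 32), giving 31 + 18 + 8 + 32 + 6 + 32 + 5 + 5 + 17 = 154.
One more jellybean then forces some flavor to 33, so 154 + 1 = 155.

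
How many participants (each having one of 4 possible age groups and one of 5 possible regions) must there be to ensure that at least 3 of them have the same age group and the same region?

There are 4 × 5 = 20 (age group, region) combinations acting as pigeonholes.
With 20 × 2 = 40 participants we could place exactly 2 in each, with no (age group, region) pair reaching 3.
One more forces some (age group, region) pair to hold 3, so 40 + 1 = 41.

41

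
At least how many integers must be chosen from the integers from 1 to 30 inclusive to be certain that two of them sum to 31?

Partition {1, …, 30} into 15 pairs: {1,30}, {2,29}, …, {15,16}.
Choosing 15 integers — say the integers 1 through 15 — takes one from each pair and avoids the property.
Choosing 16 forces two into the same pair by pigeonhole, and those sum to 31. So 16.

16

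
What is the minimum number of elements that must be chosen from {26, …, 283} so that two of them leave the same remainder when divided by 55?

56

Group the integers by remainder mod 55; there are 55 residue classes, each nonempty in this range.
Choosing one from each class (55 integers) avoids any shared remainder.
One more choice must repeat a class, so two differ by a multiple of 55. Hence 55 + 1 = 56.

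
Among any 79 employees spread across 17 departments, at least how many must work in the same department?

5

The 79 employees fall into 17 departments.
If each of the 17 departments held at most 4, the total would be at most 17 × 4 = 68 < 79, a contradiction.
So at least one holds ⌈79/17⌉ = 5.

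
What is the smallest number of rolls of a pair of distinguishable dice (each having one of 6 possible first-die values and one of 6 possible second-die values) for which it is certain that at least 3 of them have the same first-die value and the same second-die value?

73

There are 6 × 6 = 36 (first-die value, second-die value) combinations acting as pigeonholes.
With 36 × 2 = 72 rolls of a pair of distinguishable dice we could place exactly 2 in each, with no (first-die value, second-die value) pair reaching 3.
One more forces some (first-die value, second-die value) pair to hold 3, so 72 + 1 = 73.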